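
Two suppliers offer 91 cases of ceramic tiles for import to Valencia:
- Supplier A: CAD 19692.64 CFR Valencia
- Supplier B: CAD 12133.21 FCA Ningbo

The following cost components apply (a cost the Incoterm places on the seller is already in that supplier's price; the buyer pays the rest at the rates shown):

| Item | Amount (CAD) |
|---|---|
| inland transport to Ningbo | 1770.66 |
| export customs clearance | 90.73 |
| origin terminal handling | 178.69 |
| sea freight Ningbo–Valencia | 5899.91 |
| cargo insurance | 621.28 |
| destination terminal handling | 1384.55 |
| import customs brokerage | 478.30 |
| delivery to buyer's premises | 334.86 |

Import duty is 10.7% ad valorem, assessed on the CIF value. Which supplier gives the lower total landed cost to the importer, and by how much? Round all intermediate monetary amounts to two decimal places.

Supplier A (CFR):
CIF value = CFR price + insurance = 19692.64 + 621.28 = 20313.92
Import duty = 20313.92 × 10.7% = 2173.59
Buyer bears (A): 621.28 + 1384.55 + 478.30 + 334.86 = 2818.99
Landed cost (A) = invoice 19692.64 + 2818.99 + duty 2173.59 = 24685.22
Supplier B (FCA):
CIF value = FCA price + origin terminal + freight + insurance = 12133.21 + 178.69 + 5899.91 + 621.28 = 18833.09
Import duty = 18833.09 × 10.7% = 2015.14
Buyer bears (B): 178.69 + 5899.91 + 621.28 + 1384.55 + 478.30 + 334.86 = 8897.59
Landed cost (B) = invoice 12133.21 + 8897.59 + duty 2015.14 = 23045.94
Difference = |24685.22 − 23045.94| = 1639.28

Supplier B is cheaper by CAD 1639.28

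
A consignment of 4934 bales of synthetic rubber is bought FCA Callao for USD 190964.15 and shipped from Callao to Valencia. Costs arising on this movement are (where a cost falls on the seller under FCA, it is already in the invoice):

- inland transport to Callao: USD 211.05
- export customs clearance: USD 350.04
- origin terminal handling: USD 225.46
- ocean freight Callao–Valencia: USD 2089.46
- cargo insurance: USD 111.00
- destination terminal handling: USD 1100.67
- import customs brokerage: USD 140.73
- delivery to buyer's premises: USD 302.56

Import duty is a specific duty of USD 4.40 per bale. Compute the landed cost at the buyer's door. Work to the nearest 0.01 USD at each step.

FCA: the seller delivers export-cleared goods to the carrier; the buyer bears costs from that point.
Already in the invoice (seller's account under FCA): inland to port, export clearance — exclude.
CIF value = FCA price + origin terminal + freight + insurance = 190964.15 + 225.46 + 2089.46 + 111.00 = 193390.07
Import duty = 4934 × 4.40 = 21709.60
Buyer bears: origin terminal 225.46 + freight 2089.46 + insurance 111.00 + destination terminal 1100.67 + brokerage 140.73 + delivery 302.56 + duty 21709.60 = 25679.48
Landed cost = invoice 190964.15 + 25679.48 = 216643.63

Total landed cost: USD 216643.63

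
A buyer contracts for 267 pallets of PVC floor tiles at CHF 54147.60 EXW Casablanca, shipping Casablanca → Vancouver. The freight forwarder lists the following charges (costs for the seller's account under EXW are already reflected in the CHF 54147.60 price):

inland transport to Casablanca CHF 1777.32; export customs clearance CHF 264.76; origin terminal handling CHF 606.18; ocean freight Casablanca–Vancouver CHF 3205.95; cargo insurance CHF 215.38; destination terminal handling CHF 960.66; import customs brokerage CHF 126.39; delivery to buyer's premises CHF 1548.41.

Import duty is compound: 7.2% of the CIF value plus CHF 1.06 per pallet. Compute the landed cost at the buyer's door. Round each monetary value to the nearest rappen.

EXW: the seller makes goods available at their premises; the buyer bears all onward costs.
CIF value = EXW price + inland to port + export clearance + origin terminal + freight + insurance = 54147.60 + 1777.32 + 264.76 + 606.18 + 3205.95 + 215.38 = 60217.19
Ad valorem component: 60217.19 × 7.2% = 4335.64
Specific component: 267 × 1.06 = 283.02
Import duty = 4335.64 + 283.02 = 4618.66
Buyer bears: inland to port 1777.32 + export clearance 264.76 + origin terminal 606.18 + freight 3205.95 + insurance 215.38 + destination terminal 960.66 + brokerage 126.39 + delivery 1548.41 + duty 4618.66 = 13323.71
Landed cost = invoice 54147.60 + 13323.71 = 67471.31

Total landed cost: CHF 67471.31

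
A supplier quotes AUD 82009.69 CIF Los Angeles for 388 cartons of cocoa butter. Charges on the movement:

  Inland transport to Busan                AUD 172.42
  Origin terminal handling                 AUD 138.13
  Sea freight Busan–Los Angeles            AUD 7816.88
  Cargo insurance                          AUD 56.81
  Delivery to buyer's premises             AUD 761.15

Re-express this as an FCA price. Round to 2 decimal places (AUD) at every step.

Not relevant to the conversion: inland to port — on the seller under both CIF and FCA; already in the CIF price and stays in the FCA price. delivery — on the buyer under both terms; not part of either seller's price.
From CIF to FCA, the seller no longer bears: origin terminal, freight, insurance.
FCA price = 82009.69 − 138.13 − 7816.88 − 56.81 = 73997.87

FCA price: AUD 73997.87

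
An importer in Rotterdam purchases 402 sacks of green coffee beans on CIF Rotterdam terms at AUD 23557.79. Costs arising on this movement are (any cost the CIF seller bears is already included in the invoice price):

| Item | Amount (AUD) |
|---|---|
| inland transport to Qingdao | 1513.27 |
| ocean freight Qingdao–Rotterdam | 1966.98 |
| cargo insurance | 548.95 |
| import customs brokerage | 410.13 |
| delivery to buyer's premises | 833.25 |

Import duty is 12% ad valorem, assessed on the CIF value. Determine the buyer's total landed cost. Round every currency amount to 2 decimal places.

Total landed cost: AUD 27628.10

CIF: the seller pays costs through ocean freight and marine insurance to the destination port.
Already in the invoice (seller's account under CIF): inland to port, freight, insurance — exclude.
The CIF price already equals the CIF value: 23557.79
Import duty = 23557.79 × 12% = 2826.93
Buyer bears: brokerage 410.13 + delivery 833.25 + duty 2826.93 = 4070.31
Landed cost = invoice 23557.79 + 4070.31 = 27628.10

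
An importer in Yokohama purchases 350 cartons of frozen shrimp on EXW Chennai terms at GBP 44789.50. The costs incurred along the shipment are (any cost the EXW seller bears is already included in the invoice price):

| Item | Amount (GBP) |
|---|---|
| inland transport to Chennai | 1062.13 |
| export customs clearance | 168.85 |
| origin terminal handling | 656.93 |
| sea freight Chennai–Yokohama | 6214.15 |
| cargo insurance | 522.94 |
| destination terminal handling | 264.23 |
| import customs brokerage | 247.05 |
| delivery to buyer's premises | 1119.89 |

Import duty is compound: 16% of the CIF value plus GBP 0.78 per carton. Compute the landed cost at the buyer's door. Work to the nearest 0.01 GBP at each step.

EXW: the seller makes goods available at their premises; the buyer bears all onward costs.
CIF value = EXW price + inland to port + export clearance + origin terminal + freight + insurance = 44789.50 + 1062.13 + 168.85 + 656.93 + 6214.15 + 522.94 = 53414.50
Ad valorem component: 53414.50 × 16% = 8546.32
Specific component: 350 × 0.78 = 273.00
Import duty = 8546.32 + 273.00 = 8819.32
Buyer bears: inland to port 1062.13 + export clearance 168.85 + origin terminal 656.93 + freight 6214.15 + insurance 522.94 + destination terminal 264.23 + brokerage 247.05 + delivery 1119.89 + duty 8819.32 = 19075.49
Landed cost = invoice 44789.50 + 19075.49 = 63864.99

Total landed cost: GBP 63864.99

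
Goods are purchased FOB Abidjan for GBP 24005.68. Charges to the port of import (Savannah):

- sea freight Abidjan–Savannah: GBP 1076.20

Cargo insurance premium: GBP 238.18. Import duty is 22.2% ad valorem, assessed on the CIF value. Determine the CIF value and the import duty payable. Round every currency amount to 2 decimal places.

CIF value: GBP 25320.06; import duty: GBP 5621.05

CIF = FOB price + freight + insurance
CIF = 24005.68 + 1076.20 + 238.18 = 25320.06
Import duty = 25320.06 × 22.2% = 5621.05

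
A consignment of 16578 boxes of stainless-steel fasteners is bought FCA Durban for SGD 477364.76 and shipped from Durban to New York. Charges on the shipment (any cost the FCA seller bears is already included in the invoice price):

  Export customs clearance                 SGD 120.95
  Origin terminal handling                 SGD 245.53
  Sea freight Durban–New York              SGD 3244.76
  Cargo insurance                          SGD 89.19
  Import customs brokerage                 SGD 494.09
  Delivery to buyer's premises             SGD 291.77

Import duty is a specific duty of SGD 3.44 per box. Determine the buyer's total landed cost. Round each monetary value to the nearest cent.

Total landed cost: SGD 538758.42

FCA: the seller delivers export-cleared goods to the carrier; the buyer bears costs from that point.
Already in the invoice (seller's account under FCA): export clearance — exclude.
CIF value = FCA price + origin terminal + freight + insurance = 477364.76 + 245.53 + 3244.76 + 89.19 = 480944.24
Import duty = 16578 × 3.44 = 57028.32
Buyer bears: origin terminal 245.53 + freight 3244.76 + insurance 89.19 + brokerage 494.09 + delivery 291.77 + duty 57028.32 = 61393.66
Landed cost = invoice 477364.76 + 61393.66 = 538758.42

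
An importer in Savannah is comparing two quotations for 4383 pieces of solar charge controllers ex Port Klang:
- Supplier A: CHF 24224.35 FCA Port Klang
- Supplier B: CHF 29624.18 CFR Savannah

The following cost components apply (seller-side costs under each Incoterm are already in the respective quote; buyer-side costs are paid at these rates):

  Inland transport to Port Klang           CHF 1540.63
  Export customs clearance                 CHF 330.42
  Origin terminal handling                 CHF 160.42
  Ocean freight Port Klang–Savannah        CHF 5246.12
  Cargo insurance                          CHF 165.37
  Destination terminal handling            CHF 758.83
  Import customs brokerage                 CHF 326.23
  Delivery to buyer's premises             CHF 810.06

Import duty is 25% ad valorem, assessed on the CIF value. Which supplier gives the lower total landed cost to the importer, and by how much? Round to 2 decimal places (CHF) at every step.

Supplier B is cheaper by CHF 8.39

Supplier A (FCA):
CIF value = FCA price + origin terminal + freight + insurance = 24224.35 + 160.42 + 5246.12 + 165.37 = 29796.26
Import duty = 29796.26 × 25% = 7449.07
Buyer bears (A): 160.42 + 5246.12 + 165.37 + 758.83 + 326.23 + 810.06 = 7467.03
Landed cost (A) = invoice 24224.35 + 7467.03 + duty 7449.07 = 39140.45
Supplier B (CFR):
CIF value = CFR price + insurance = 29624.18 + 165.37 = 29789.55
Import duty = 29789.55 × 25% = 7447.39
Buyer bears (B): 165.37 + 758.83 + 326.23 + 810.06 = 2060.49
Landed cost (B) = invoice 29624.18 + 2060.49 + duty 7447.39 = 39132.06
Difference = |39140.45 − 39132.06| = 8.39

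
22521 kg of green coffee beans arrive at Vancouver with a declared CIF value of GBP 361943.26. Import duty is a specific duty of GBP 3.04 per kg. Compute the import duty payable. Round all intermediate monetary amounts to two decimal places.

Import duty = 22521 × 3.04 = 68463.84

Import duty: GBP 68463.84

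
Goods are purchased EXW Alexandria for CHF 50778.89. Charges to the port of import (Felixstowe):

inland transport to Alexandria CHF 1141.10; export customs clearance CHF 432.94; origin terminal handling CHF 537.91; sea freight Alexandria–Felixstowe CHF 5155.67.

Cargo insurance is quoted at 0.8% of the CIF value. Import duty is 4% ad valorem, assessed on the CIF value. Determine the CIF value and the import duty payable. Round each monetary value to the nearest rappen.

Let C be the CIF value. C = EXW price + pre-shipment costs + freight + 0.8% × C
C − 0.8% × C = 50778.89 + 1141.10 + 432.94 + 537.91 + 5155.67
0.992 × C = 58046.51
C = 58046.51 / 0.992 = 58514.63
Insurance premium = 0.8% × 58514.63 = 468.12
Import duty = 58514.63 × 4% = 2340.59

CIF value: CHF 58514.63; import duty: CHF 2340.59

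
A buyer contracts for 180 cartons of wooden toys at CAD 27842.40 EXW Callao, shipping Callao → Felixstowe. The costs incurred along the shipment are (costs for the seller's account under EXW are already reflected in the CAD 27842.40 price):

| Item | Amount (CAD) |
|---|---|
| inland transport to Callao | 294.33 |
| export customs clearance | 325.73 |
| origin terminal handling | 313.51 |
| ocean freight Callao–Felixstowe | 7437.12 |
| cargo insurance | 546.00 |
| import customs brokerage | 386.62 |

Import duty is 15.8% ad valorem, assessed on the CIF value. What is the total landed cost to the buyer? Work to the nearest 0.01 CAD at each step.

Total landed cost: CAD 42953.65

EXW: the seller makes goods available at their premises; the buyer bears all onward costs.
CIF value = EXW price + inland to port + export clearance + origin terminal + freight + insurance = 27842.40 + 294.33 + 325.73 + 313.51 + 7437.12 + 546.00 = 36759.09
Import duty = 36759.09 × 15.8% = 5807.94
Buyer bears: inland to port 294.33 + export clearance 325.73 + origin terminal 313.51 + freight 7437.12 + insurance 546.00 + brokerage 386.62 + duty 5807.94 = 15111.25
Landed cost = invoice 27842.40 + 15111.25 = 42953.65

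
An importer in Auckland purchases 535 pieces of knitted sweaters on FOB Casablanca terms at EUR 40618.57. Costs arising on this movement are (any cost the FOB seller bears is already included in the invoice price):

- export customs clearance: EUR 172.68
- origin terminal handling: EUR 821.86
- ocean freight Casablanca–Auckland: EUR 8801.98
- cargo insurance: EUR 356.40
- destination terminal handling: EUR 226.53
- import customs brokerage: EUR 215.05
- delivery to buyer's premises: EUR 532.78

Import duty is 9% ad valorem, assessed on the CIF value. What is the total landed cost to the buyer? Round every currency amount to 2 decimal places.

FOB: the seller bears costs until goods are on board at the origin port; the buyer bears freight, insurance and all costs thereafter.
Already in the invoice (seller's account under FOB): export clearance, origin terminal — exclude.
CIF value = FOB price + freight + insurance = 40618.57 + 8801.98 + 356.40 = 49776.95
Import duty = 49776.95 × 9% = 4479.93
Buyer bears: freight 8801.98 + insurance 356.40 + destination terminal 226.53 + brokerage 215.05 + delivery 532.78 + duty 4479.93 = 14612.67
Landed cost = invoice 40618.57 + 14612.67 = 55231.24

Total landed cost: EUR 55231.24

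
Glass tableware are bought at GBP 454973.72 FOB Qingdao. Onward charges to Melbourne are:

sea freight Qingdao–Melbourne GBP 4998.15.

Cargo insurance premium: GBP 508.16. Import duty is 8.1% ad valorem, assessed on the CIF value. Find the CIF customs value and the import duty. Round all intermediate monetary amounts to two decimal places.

CIF = FOB price + freight + insurance
CIF = 454973.72 + 4998.15 + 508.16 = 460480.03
Import duty = 460480.03 × 8.1% = 37298.88

CIF value: GBP 460480.03; import duty: GBP 37298.88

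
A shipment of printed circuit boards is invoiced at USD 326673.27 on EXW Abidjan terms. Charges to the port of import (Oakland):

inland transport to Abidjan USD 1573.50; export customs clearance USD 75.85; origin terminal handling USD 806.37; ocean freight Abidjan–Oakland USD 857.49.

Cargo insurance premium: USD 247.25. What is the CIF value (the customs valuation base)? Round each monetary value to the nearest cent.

CIF value: USD 330233.73

CIF = EXW price + pre-shipment costs + freight + insurance
CIF = 326673.27 + 1573.50 + 75.85 + 806.37 + 857.49 + 247.25 = 330233.73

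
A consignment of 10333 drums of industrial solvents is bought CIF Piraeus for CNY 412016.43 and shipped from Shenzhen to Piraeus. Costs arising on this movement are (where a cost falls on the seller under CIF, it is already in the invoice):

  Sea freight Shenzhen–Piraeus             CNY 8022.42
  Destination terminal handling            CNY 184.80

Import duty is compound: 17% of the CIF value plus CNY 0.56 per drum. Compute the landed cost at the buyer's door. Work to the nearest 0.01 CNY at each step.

CIF: the seller pays costs through ocean freight and marine insurance to the destination port.
Already in the invoice (seller's account under CIF): freight — exclude.
The CIF price already equals the CIF value: 412016.43
Ad valorem component: 412016.43 × 17% = 70042.79
Specific component: 10333 × 0.56 = 5786.48
Import duty = 70042.79 + 5786.48 = 75829.27
Buyer bears: destination terminal 184.80 + duty 75829.27 = 76014.07
Landed cost = invoice 412016.43 + 76014.07 = 488030.50

Total landed cost: CNY 488030.50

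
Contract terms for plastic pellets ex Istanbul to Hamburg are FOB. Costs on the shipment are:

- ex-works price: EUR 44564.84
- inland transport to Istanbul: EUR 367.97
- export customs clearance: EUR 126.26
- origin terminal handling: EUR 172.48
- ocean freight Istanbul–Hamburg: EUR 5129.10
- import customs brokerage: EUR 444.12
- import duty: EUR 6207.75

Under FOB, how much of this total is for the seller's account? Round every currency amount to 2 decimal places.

Seller's account: EUR 45231.55

FOB: the seller bears costs until goods are on board at the origin port; the buyer bears freight, insurance and all costs thereafter.
Seller's account: goods 44564.84 + inland to port 367.97 + export clearance 126.26 + origin terminal 172.48 = 45231.55
Buyer's account: freight 5129.10 + brokerage 444.12 + duty 6207.75 = 11780.97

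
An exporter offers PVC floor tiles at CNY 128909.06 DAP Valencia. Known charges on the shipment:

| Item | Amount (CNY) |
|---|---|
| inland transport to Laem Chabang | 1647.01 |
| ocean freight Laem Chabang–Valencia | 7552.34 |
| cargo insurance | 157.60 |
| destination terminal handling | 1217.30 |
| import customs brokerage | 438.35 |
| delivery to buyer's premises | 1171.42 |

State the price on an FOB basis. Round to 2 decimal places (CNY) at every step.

FOB price: CNY 118810.40

Not relevant to the conversion: inland to port — on the seller under both DAP and FOB; already in the DAP price and stays in the FOB price. brokerage — on the buyer under both terms; not part of either seller's price.
From DAP to FOB, the seller no longer bears: freight, insurance, destination terminal, delivery.
FOB price = 128909.06 − 7552.34 − 157.60 − 1217.30 − 1171.42 = 118810.40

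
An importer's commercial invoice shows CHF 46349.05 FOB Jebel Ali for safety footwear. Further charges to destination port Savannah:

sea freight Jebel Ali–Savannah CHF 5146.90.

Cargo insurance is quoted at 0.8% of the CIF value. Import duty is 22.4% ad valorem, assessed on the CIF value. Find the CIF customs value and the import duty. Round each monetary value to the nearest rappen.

CIF value: CHF 51911.24; import duty: CHF 11628.12

Let C be the CIF value. C = FOB price + freight + 0.8% × C
C − 0.8% × C = 46349.05 + 5146.90
0.992 × C = 51495.95
C = 51495.95 / 0.992 = 51911.24
Insurance premium = 0.8% × 51911.24 = 415.29
Import duty = 51911.24 × 22.4% = 11628.12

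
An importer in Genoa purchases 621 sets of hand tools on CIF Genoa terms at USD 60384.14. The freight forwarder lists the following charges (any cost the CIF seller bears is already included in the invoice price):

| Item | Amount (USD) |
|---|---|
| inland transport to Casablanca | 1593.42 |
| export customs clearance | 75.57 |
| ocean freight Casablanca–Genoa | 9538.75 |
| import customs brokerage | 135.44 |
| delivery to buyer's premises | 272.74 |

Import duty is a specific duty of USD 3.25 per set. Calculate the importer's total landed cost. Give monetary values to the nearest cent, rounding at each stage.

Total landed cost: USD 62810.57

CIF: the seller pays costs through ocean freight and marine insurance to the destination port.
Already in the invoice (seller's account under CIF): inland to port, export clearance, freight — exclude.
The CIF price already equals the CIF value: 60384.14
Import duty = 621 × 3.25 = 2018.25
Buyer bears: brokerage 135.44 + delivery 272.74 + duty 2018.25 = 2426.43
Landed cost = invoice 60384.14 + 2426.43 = 62810.57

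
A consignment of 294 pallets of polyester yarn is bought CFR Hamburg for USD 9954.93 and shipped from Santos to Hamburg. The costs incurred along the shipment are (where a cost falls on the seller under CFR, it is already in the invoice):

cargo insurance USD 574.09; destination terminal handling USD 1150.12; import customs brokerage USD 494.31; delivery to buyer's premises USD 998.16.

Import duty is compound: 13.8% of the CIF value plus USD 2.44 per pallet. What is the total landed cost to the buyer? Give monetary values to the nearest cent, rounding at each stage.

Total landed cost: USD 15341.97

CFR: the seller pays costs through ocean freight to the destination port, but not insurance.
CIF value = CFR price + insurance = 9954.93 + 574.09 = 10529.02
Ad valorem component: 10529.02 × 13.8% = 1453.00
Specific component: 294 × 2.44 = 717.36
Import duty = 1453.00 + 717.36 = 2170.36
Buyer bears: insurance 574.09 + destination terminal 1150.12 + brokerage 494.31 + delivery 998.16 + duty 2170.36 = 5387.04
Landed cost = invoice 9954.93 + 5387.04 = 15341.97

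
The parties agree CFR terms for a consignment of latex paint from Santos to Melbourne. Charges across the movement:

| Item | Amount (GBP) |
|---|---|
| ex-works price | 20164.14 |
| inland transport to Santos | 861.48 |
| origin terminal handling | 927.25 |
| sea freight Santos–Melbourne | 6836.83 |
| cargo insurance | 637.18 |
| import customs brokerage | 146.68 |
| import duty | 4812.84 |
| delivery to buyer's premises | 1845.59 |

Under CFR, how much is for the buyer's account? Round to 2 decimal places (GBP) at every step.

Buyer's account: GBP 7442.29

CFR: the seller pays costs through ocean freight to the destination port, but not insurance.
Seller's account: goods 20164.14 + inland to port 861.48 + origin terminal 927.25 + freight 6836.83 = 28789.70
Buyer's account: insurance 637.18 + brokerage 146.68 + duty 4812.84 + delivery 1845.59 = 7442.29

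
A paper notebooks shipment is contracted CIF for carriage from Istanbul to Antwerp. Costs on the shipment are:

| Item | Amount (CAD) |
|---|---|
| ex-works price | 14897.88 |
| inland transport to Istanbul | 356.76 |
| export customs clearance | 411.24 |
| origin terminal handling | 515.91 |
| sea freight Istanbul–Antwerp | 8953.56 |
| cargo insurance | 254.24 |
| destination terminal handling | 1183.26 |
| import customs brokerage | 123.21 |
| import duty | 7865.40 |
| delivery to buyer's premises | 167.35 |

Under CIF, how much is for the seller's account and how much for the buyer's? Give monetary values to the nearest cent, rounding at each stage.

Seller: CAD 25389.59; buyer: CAD 9339.22

CIF: the seller pays costs through ocean freight and marine insurance to the destination port.
Seller's account: goods 14897.88 + inland to port 356.76 + export clearance 411.24 + origin terminal 515.91 + freight 8953.56 + insurance 254.24 = 25389.59
Buyer's account: destination terminal 1183.26 + brokerage 123.21 + duty 7865.40 + delivery 167.35 = 9339.22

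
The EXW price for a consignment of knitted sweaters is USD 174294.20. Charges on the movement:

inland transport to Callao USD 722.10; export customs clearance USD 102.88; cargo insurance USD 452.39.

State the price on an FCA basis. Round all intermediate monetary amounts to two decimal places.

FCA price: USD 175119.18

Not relevant to the conversion: insurance — on the buyer under both terms; not part of either seller's price.
From EXW to FCA, the seller additionally bears: inland to port, export clearance.
FCA price = 174294.20 + 722.10 + 102.88 = 175119.18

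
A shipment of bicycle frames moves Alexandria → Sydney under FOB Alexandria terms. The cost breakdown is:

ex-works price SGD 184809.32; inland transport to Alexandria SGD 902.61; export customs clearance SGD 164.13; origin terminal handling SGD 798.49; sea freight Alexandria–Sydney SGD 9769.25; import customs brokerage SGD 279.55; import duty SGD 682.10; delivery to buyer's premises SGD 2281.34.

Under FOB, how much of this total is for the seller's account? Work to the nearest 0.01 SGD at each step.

FOB: the seller bears costs until goods are on board at the origin port; the buyer bears freight, insurance and all costs thereafter.
Seller's account: goods 184809.32 + inland to port 902.61 + export clearance 164.13 + origin terminal 798.49 = 186674.55
Buyer's account: freight 9769.25 + brokerage 279.55 + duty 682.10 + delivery 2281.34 = 13012.24

Seller's account: SGD 186674.55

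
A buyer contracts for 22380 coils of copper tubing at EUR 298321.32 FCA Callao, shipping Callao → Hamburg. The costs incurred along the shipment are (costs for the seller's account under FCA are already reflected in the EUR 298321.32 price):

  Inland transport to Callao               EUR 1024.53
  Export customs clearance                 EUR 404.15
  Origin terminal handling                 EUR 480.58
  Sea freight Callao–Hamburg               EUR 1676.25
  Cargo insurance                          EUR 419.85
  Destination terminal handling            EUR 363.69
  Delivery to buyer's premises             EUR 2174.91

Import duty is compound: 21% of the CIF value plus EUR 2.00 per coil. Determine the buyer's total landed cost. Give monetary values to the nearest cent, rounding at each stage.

FCA: the seller delivers export-cleared goods to the carrier; the buyer bears costs from that point.
Already in the invoice (seller's account under FCA): inland to port, export clearance — exclude.
CIF value = FCA price + origin terminal + freight + insurance = 298321.32 + 480.58 + 1676.25 + 419.85 = 300898.00
Ad valorem component: 300898.00 × 21% = 63188.58
Specific component: 22380 × 2.00 = 44760.00
Import duty = 63188.58 + 44760.00 = 107948.58
Buyer bears: origin terminal 480.58 + freight 1676.25 + insurance 419.85 + destination terminal 363.69 + delivery 2174.91 + duty 107948.58 = 113063.86
Landed cost = invoice 298321.32 + 113063.86 = 411385.18

Total landed cost: EUR 411385.18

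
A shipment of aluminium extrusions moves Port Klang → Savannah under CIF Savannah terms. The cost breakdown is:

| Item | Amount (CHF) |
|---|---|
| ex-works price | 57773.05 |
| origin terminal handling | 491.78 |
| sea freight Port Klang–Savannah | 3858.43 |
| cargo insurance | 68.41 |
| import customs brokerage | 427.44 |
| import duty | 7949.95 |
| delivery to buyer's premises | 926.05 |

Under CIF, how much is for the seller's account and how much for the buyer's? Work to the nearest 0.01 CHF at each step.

CIF: the seller pays costs through ocean freight and marine insurance to the destination port.
Seller's account: goods 57773.05 + origin terminal 491.78 + freight 3858.43 + insurance 68.41 = 62191.67
Buyer's account: brokerage 427.44 + duty 7949.95 + delivery 926.05 = 9303.44

Seller: CHF 62191.67; buyer: CHF 9303.44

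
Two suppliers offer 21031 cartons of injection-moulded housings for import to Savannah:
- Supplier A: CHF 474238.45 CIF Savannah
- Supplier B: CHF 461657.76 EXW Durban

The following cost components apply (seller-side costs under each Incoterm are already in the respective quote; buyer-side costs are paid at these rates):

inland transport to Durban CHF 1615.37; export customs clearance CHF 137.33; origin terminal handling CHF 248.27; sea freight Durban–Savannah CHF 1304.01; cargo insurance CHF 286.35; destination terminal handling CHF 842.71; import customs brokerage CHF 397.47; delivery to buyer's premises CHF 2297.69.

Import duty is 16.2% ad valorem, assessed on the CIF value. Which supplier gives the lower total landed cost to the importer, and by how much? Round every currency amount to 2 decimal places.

Supplier B is cheaper by CHF 10445.64

Supplier A (CIF):
The CIF price already equals the CIF value: 474238.45
Import duty = 474238.45 × 16.2% = 76826.63
Buyer bears (A): 842.71 + 397.47 + 2297.69 = 3537.87
Landed cost (A) = invoice 474238.45 + 3537.87 + duty 76826.63 = 554602.95
Supplier B (EXW):
CIF value = EXW price + inland to port + export clearance + origin terminal + freight + insurance = 461657.76 + 1615.37 + 137.33 + 248.27 + 1304.01 + 286.35 = 465249.09
Import duty = 465249.09 × 16.2% = 75370.35
Buyer bears (B): 1615.37 + 137.33 + 248.27 + 1304.01 + 286.35 + 842.71 + 397.47 + 2297.69 = 7129.20
Landed cost (B) = invoice 461657.76 + 7129.20 + duty 75370.35 = 544157.31
Difference = |554602.95 − 544157.31| = 10445.64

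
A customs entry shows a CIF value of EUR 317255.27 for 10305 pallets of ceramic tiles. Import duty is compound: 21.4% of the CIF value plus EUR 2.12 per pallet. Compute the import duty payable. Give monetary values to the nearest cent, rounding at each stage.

Import duty: EUR 89739.23

Ad valorem component: 317255.27 × 21.4% = 67892.63
Specific component: 10305 × 2.12 = 21846.60
Import duty = 67892.63 + 21846.60 = 89739.23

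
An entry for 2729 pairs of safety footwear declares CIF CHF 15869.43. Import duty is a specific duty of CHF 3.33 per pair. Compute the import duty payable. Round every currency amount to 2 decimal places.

Import duty: CHF 9087.57

Import duty = 2729 × 3.33 = 9087.57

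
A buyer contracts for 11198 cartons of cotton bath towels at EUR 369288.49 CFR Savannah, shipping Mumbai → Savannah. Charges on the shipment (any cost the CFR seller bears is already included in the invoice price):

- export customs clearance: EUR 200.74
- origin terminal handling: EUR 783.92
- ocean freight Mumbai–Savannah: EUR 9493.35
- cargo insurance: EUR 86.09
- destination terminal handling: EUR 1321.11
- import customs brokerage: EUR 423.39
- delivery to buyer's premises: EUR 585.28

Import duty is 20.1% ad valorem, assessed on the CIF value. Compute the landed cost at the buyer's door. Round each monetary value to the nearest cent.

Total landed cost: EUR 445948.65

CFR: the seller pays costs through ocean freight to the destination port, but not insurance.
Already in the invoice (seller's account under CFR): export clearance, origin terminal, freight — exclude.
CIF value = CFR price + insurance = 369288.49 + 86.09 = 369374.58
Import duty = 369374.58 × 20.1% = 74244.29
Buyer bears: insurance 86.09 + destination terminal 1321.11 + brokerage 423.39 + delivery 585.28 + duty 74244.29 = 76660.16
Landed cost = invoice 369288.49 + 76660.16 = 445948.65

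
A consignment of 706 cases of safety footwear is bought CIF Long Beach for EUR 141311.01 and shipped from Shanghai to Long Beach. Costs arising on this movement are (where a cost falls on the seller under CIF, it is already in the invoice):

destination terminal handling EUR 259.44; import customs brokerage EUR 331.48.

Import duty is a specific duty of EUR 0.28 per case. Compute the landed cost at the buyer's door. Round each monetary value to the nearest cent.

Total landed cost: EUR 142099.61

CIF: the seller pays costs through ocean freight and marine insurance to the destination port.
The CIF price already equals the CIF value: 141311.01
Import duty = 706 × 0.28 = 197.68
Buyer bears: destination terminal 259.44 + brokerage 331.48 + duty 197.68 = 788.60
Landed cost = invoice 141311.01 + 788.60 = 142099.61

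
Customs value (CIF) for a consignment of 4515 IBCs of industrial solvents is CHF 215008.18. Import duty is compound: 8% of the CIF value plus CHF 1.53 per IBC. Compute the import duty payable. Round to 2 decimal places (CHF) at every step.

Ad valorem component: 215008.18 × 8% = 17200.65
Specific component: 4515 × 1.53 = 6907.95
Import duty = 17200.65 + 6907.95 = 24108.60

Import duty: CHF 24108.60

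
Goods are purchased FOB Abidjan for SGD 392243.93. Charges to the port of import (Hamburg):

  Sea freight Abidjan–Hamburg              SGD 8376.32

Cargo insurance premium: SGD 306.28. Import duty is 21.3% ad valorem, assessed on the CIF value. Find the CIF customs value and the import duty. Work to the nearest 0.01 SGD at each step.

CIF = FOB price + freight + insurance
CIF = 392243.93 + 8376.32 + 306.28 = 400926.53
Import duty = 400926.53 × 21.3% = 85397.35

CIF value: SGD 400926.53; import duty: SGD 85397.35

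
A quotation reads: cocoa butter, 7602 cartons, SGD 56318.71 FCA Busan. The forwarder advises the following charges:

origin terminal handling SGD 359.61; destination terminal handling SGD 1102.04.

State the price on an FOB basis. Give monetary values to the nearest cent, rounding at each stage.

FOB price: SGD 56678.32

Not relevant to the conversion: destination terminal — on the buyer under both terms; not part of either seller's price.
From FCA to FOB, the seller additionally bears: origin terminal.
FOB price = 56318.71 + 359.61 = 56678.32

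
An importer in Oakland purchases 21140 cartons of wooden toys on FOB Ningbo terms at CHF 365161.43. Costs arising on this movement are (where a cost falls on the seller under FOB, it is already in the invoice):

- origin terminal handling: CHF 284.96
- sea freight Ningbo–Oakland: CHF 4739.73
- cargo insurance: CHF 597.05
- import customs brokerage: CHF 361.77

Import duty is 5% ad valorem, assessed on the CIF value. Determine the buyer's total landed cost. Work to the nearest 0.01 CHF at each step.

Total landed cost: CHF 389384.89

FOB: the seller bears costs until goods are on board at the origin port; the buyer bears freight, insurance and all costs thereafter.
Already in the invoice (seller's account under FOB): origin terminal — exclude.
CIF value = FOB price + freight + insurance = 365161.43 + 4739.73 + 597.05 = 370498.21
Import duty = 370498.21 × 5% = 18524.91
Buyer bears: freight 4739.73 + insurance 597.05 + brokerage 361.77 + duty 18524.91 = 24223.46
Landed cost = invoice 365161.43 + 24223.46 = 389384.89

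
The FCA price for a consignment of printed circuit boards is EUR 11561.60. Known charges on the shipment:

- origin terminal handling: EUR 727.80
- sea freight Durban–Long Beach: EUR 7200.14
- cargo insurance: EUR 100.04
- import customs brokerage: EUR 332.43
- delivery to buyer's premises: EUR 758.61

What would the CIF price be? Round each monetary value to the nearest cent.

Not relevant to the conversion: brokerage, delivery — on the buyer under both terms; not part of either seller's price.
From FCA to CIF, the seller additionally bears: origin terminal, freight, insurance.
CIF price = 11561.60 + 727.80 + 7200.14 + 100.04 = 19589.58

CIF price: EUR 19589.58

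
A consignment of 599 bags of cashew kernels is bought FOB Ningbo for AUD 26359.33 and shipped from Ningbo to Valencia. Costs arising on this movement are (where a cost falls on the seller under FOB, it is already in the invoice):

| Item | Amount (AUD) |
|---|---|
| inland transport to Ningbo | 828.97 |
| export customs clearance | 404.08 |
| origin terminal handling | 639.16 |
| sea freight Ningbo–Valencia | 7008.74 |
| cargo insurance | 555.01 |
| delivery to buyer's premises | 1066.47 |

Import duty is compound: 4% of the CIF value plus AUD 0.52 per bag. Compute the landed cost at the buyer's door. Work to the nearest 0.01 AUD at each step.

FOB: the seller bears costs until goods are on board at the origin port; the buyer bears freight, insurance and all costs thereafter.
Already in the invoice (seller's account under FOB): inland to port, export clearance, origin terminal — exclude.
CIF value = FOB price + freight + insurance = 26359.33 + 7008.74 + 555.01 = 33923.08
Ad valorem component: 33923.08 × 4% = 1356.92
Specific component: 599 × 0.52 = 311.48
Import duty = 1356.92 + 311.48 = 1668.40
Buyer bears: freight 7008.74 + insurance 555.01 + delivery 1066.47 + duty 1668.40 = 10298.62
Landed cost = invoice 26359.33 + 10298.62 = 36657.95

Total landed cost: AUD 36657.95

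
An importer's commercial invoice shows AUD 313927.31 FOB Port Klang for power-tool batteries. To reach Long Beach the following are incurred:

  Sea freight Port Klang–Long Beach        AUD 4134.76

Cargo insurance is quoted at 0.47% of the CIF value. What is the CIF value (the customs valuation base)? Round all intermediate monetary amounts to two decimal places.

Let C be the CIF value. C = FOB price + freight + 0.47% × C
C − 0.47% × C = 313927.31 + 4134.76
0.9953 × C = 318062.07
C = 318062.07 / 0.9953 = 319564.02
Insurance premium = 0.47% × 319564.02 = 1501.95

CIF value: AUD 319564.02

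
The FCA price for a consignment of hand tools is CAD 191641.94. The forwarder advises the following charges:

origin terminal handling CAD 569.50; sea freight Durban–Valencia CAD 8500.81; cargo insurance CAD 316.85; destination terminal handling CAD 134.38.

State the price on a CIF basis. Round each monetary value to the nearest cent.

Not relevant to the conversion: destination terminal — on the buyer under both terms; not part of either seller's price.
From FCA to CIF, the seller additionally bears: origin terminal, freight, insurance.
CIF price = 191641.94 + 569.50 + 8500.81 + 316.85 = 201029.10

CIF price: CAD 201029.10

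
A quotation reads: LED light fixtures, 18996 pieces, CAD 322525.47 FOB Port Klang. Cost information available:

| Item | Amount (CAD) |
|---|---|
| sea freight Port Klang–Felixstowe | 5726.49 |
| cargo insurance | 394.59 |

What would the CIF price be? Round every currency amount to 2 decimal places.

From FOB to CIF, the seller additionally bears: freight, insurance.
CIF price = 322525.47 + 5726.49 + 394.59 = 328646.55

CIF price: CAD 328646.55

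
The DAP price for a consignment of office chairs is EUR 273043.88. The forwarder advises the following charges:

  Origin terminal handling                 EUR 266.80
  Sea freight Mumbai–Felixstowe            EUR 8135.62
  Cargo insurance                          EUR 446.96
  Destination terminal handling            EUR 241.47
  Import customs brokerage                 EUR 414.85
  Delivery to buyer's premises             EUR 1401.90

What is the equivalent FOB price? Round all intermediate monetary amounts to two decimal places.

Not relevant to the conversion: origin terminal — on the seller under both DAP and FOB; already in the DAP price and stays in the FOB price. brokerage — on the buyer under both terms; not part of either seller's price.
From DAP to FOB, the seller no longer bears: freight, insurance, destination terminal, delivery.
FOB price = 273043.88 − 8135.62 − 446.96 − 241.47 − 1401.90 = 262817.93

FOB price: EUR 262817.93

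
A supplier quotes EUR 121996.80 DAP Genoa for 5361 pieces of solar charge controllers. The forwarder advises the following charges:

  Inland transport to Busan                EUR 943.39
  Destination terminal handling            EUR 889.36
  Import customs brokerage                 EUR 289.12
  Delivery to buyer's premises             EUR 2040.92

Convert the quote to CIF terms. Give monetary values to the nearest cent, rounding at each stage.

Not relevant to the conversion: inland to port — on the seller under both DAP and CIF; already in the DAP price and stays in the CIF price. brokerage — on the buyer under both terms; not part of either seller's price.
From DAP to CIF, the seller no longer bears: destination terminal, delivery.
CIF price = 121996.80 − 889.36 − 2040.92 = 119066.52

CIF price: EUR 119066.52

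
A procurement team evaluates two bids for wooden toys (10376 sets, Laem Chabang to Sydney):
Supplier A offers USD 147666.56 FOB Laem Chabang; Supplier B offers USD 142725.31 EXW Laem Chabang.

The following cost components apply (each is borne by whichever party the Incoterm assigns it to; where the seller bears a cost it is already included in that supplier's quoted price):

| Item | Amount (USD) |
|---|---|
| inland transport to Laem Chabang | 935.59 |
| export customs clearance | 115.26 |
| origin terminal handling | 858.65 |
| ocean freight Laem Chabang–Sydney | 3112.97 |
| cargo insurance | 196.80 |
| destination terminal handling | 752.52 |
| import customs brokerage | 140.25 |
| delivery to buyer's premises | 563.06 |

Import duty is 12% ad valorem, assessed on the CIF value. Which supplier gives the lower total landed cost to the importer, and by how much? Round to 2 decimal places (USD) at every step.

Supplier A (FOB):
CIF value = FOB price + freight + insurance = 147666.56 + 3112.97 + 196.80 = 150976.33
Import duty = 150976.33 × 12% = 18117.16
Buyer bears (A): 3112.97 + 196.80 + 752.52 + 140.25 + 563.06 = 4765.60
Landed cost (A) = invoice 147666.56 + 4765.60 + duty 18117.16 = 170549.32
Supplier B (EXW):
CIF value = EXW price + inland to port + export clearance + origin terminal + freight + insurance = 142725.31 + 935.59 + 115.26 + 858.65 + 3112.97 + 196.80 = 147944.58
Import duty = 147944.58 × 12% = 17753.35
Buyer bears (B): 935.59 + 115.26 + 858.65 + 3112.97 + 196.80 + 752.52 + 140.25 + 563.06 = 6675.10
Landed cost (B) = invoice 142725.31 + 6675.10 + duty 17753.35 = 167153.76
Difference = |170549.32 − 167153.76| = 3395.56

Supplier B is cheaper by USD 3395.56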